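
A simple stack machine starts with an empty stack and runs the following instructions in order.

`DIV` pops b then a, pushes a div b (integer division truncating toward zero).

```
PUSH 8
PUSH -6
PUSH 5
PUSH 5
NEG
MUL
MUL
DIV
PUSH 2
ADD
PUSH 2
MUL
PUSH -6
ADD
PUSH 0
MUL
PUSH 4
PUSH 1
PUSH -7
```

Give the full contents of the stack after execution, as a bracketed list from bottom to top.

[0, 4, 1, -7]

PUSH 8  : [8]
PUSH -6 : [8, -6]
PUSH 5  : [8, -6, 5]
PUSH 5  : [8, -6, 5, 5]
NEG     : [8, -6, 5, -5]
MUL     : [8, -6, -25]
MUL     : [8, 150]
DIV     : [0]
PUSH 2  : [0, 2]
ADD     : [2]
PUSH 2  : [2, 2]
MUL     : [4]
PUSH -6 : [4, -6]
ADD     : [-2]
PUSH 0  : [-2, 0]
MUL     : [0]
PUSH 4  : [0, 4]
PUSH 1  : [0, 4, 1]
PUSH -7 : [0, 4, 1, -7]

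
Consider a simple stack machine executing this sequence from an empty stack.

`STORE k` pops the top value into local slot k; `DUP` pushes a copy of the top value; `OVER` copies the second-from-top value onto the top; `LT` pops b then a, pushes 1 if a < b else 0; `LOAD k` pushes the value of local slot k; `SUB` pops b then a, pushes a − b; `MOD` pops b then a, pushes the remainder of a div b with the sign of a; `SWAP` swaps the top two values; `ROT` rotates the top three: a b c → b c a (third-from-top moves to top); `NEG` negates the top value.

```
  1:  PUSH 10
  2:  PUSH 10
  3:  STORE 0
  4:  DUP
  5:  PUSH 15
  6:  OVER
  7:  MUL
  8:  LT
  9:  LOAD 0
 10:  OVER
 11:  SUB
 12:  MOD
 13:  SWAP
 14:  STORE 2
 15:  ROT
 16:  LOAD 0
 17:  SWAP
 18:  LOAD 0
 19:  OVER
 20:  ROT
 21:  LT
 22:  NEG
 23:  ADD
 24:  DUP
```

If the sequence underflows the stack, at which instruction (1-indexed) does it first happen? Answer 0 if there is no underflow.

PUSH 10 -> 10
PUSH 10 -> 10 10
STORE 0 -> 10
DUP     -> 10 10
PUSH 15 -> 10 10 15
OVER    -> 10 10 15 10
MUL     -> 10 10 150
LT      -> 10 1
LOAD 0  -> 10 1 10
OVER    -> 10 1 10 1
SUB     -> 10 1 9
MOD     -> 10 1
SWAP    -> 1 10
STORE 2 -> 1
ROT  — needs 3 operands, stack has 1 → underflow

15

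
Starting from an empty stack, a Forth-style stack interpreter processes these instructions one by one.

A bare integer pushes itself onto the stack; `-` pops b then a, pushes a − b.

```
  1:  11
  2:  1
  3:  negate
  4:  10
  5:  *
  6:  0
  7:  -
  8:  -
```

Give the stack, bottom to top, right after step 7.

11     → [11]
1      → [11, 1]
negate → [11, -1]
10     → [11, -1, 10]
*      → [11, -10]
0      → [11, -10, 0]
-      → [11, -10]

[11, -10]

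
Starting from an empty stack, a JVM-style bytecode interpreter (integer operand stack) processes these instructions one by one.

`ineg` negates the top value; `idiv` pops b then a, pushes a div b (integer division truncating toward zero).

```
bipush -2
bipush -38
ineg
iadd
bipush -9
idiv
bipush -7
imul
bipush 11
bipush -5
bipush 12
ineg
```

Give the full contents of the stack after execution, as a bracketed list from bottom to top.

[28, 11, -5, -12]

bipush -2  -> -2
bipush -38 -> -2 -38
ineg       -> -2 38
iadd       -> 36
bipush -9  -> 36 -9
idiv       -> -4
bipush -7  -> -4 -7
imul       -> 28
bipush 11  -> 28 11
bipush -5  -> 28 11 -5
bipush 12  -> 28 11 -5 12
ineg       -> 28 11 -5 -12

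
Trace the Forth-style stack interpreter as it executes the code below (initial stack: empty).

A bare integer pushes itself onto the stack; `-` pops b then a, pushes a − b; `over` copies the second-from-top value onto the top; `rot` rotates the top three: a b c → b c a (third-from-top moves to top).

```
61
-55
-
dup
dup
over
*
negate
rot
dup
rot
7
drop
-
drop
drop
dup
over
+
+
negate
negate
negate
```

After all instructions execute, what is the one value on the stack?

-348

61      61
-55     61 -55
-       116
dup     116 116
dup     116 116 116
over    116 116 116 116
*       116 116 13456
negate  116 116 -13456
rot     116 -13456 116
dup     116 -13456 116 116
rot     116 116 116 -13456
7       116 116 116 -13456 7
drop    116 116 116 -13456
-       116 116 13572
drop    116 116
drop    116
dup     116 116
over    116 116 116
+       116 232
+       348
negate  -348
negate  348
negate  -348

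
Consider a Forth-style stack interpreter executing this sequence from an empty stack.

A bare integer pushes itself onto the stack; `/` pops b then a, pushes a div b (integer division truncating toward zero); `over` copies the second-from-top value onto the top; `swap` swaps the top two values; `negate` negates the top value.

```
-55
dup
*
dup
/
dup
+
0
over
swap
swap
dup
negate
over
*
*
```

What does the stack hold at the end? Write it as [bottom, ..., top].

[2, 0, -8]

-55    : -55
dup    : -55 -55
*      : 3025
dup    : 3025 3025
/      : 1
dup    : 1 1
+      : 2
0      : 2 0
over   : 2 0 2
swap   : 2 2 0
swap   : 2 0 2
dup    : 2 0 2 2
negate : 2 0 2 -2
over   : 2 0 2 -2 2
*      : 2 0 2 -4
*      : 2 0 -8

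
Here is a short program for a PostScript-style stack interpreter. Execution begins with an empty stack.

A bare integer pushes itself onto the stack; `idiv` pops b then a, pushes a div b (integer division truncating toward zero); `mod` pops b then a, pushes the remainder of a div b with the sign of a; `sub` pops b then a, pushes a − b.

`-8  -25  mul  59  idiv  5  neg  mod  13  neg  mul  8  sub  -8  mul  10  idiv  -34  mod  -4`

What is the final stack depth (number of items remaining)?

-8    [-8]
-25   [-8, -25]
mul   [200]
59    [200, 59]
idiv  [3]
5     [3, 5]
neg   [3, -5]
mod   [3]
13    [3, 13]
neg   [3, -13]
mul   [-39]
8     [-39, 8]
sub   [-47]
-8    [-47, -8]
mul   [376]
10    [376, 10]
idiv  [37]
-34   [37, -34]
mod   [3]
-4    [3, -4]

2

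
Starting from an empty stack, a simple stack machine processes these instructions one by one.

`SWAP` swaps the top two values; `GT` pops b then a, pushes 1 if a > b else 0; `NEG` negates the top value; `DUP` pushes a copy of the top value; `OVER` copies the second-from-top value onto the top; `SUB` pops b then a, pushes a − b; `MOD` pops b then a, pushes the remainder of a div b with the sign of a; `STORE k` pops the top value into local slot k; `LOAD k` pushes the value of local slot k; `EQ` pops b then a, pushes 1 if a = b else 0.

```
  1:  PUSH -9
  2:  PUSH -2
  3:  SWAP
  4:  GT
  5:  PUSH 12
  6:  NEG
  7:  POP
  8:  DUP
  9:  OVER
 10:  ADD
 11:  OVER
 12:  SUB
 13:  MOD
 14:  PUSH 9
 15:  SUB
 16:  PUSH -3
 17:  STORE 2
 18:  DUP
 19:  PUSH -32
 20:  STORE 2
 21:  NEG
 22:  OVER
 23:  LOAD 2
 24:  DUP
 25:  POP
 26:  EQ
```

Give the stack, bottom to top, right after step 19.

[-9, -9, -32]

PUSH -9  : [-9]
PUSH -2  : [-9, -2]
SWAP     : [-2, -9]
GT       : [1]
PUSH 12  : [1, 12]
NEG      : [1, -12]
POP      : [1]
DUP      : [1, 1]
OVER     : [1, 1, 1]
ADD      : [1, 2]
OVER     : [1, 2, 1]
SUB      : [1, 1]
MOD      : [0]
PUSH 9   : [0, 9]
SUB      : [-9]
PUSH -3  : [-9, -3]
STORE 2  : [-9]
DUP      : [-9, -9]
PUSH -32 : [-9, -9, -32]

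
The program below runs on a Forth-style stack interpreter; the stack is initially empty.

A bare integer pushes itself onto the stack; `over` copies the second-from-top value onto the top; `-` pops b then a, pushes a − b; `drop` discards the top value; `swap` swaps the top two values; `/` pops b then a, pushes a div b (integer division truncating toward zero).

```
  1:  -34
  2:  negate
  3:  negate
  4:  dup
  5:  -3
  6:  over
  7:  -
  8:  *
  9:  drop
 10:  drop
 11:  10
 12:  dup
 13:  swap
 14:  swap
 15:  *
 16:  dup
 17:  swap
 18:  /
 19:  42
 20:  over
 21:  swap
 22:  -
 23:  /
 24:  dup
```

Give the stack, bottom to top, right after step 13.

[10, 10]

-34     [-34]
negate  [34]
negate  [-34]
dup     [-34, -34]
-3      [-34, -34, -3]
over    [-34, -34, -3, -34]
-       [-34, -34, 31]
*       [-34, -1054]
drop    [-34]
drop    []
10      [10]
dup     [10, 10]
swap    [10, 10]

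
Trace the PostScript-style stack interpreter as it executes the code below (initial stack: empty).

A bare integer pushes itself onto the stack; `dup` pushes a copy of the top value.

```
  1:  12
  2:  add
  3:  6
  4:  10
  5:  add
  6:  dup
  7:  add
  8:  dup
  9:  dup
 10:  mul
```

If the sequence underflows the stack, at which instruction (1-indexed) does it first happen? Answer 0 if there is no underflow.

12  12
add  — needs 2 operands, stack has 1 → underflow

2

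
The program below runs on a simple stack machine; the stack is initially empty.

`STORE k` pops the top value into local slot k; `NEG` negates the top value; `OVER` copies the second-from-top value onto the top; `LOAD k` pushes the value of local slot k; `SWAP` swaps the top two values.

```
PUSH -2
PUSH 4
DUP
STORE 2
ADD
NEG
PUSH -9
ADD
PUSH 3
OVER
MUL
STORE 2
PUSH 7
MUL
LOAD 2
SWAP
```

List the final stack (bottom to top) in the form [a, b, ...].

[-33, -77]

PUSH -2 → -2
PUSH 4  → -2 4
DUP     → -2 4 4
STORE 2 → -2 4
ADD     → 2
NEG     → -2
PUSH -9 → -2 -9
ADD     → -11
PUSH 3  → -11 3
OVER    → -11 3 -11
MUL     → -11 -33
STORE 2 → -11
PUSH 7  → -11 7
MUL     → -77
LOAD 2  → -77 -33
SWAP    → -33 -77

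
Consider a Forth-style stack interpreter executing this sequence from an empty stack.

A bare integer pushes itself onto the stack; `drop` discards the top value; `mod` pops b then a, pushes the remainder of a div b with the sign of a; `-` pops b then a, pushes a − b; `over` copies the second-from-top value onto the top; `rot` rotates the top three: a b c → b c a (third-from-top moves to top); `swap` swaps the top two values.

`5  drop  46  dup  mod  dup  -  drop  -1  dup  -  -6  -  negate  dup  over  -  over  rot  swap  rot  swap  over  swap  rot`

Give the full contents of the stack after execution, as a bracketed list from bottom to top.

5      : [5]
drop   : []
46     : [46]
dup    : [46, 46]
mod    : [0]
dup    : [0, 0]
-      : [0]
drop   : []
-1     : [-1]
dup    : [-1, -1]
-      : [0]
-6     : [0, -6]
-      : [6]
negate : [-6]
dup    : [-6, -6]
over   : [-6, -6, -6]
-      : [-6, 0]
over   : [-6, 0, -6]
rot    : [0, -6, -6]
swap   : [0, -6, -6]
rot    : [-6, -6, 0]
swap   : [-6, 0, -6]
over   : [-6, 0, -6, 0]
swap   : [-6, 0, 0, -6]
rot    : [-6, 0, -6, 0]

[-6, 0, -6, 0]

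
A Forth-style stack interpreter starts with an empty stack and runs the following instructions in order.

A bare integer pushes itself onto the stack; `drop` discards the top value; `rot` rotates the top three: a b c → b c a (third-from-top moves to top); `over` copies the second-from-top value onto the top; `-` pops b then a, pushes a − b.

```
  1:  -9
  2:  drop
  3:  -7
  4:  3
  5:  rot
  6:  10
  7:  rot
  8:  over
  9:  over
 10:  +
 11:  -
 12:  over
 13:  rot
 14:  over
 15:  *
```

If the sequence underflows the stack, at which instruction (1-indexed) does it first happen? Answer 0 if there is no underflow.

-9   : -9
drop : (empty)
-7   : -7
3    : -7 3
rot  — needs 3 operands, stack has 2 → underflow

5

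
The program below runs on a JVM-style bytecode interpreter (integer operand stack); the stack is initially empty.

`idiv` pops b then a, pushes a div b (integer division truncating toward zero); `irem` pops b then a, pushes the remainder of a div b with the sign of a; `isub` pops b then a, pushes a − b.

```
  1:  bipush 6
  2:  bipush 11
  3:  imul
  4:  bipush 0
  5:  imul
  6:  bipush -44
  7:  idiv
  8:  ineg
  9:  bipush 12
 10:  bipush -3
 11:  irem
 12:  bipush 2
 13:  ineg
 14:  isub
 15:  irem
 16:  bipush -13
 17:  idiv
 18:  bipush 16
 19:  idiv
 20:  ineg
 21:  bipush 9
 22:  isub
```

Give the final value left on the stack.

bipush 6    6
bipush 11   6 11
imul        66
bipush 0    66 0
imul        0
bipush -44  0 -44
idiv        0
ineg        0
bipush 12   0 12
bipush -3   0 12 -3
irem        0 0
bipush 2    0 0 2
ineg        0 0 -2
isub        0 2
irem        0
bipush -13  0 -13
idiv        0
bipush 16   0 16
idiv        0
ineg        0
bipush 9    0 9
isub        -9

-9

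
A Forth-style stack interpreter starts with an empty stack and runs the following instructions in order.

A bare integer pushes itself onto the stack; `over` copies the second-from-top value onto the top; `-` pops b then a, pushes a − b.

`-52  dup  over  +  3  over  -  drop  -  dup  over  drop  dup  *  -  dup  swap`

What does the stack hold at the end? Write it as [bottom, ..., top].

[-2652, -2652]

-52  → [-52]
dup  → [-52, -52]
over → [-52, -52, -52]
+    → [-52, -104]
3    → [-52, -104, 3]
over → [-52, -104, 3, -104]
-    → [-52, -104, 107]
drop → [-52, -104]
-    → [52]
dup  → [52, 52]
over → [52, 52, 52]
drop → [52, 52]
dup  → [52, 52, 52]
*    → [52, 2704]
-    → [-2652]
dup  → [-2652, -2652]
swap → [-2652, -2652]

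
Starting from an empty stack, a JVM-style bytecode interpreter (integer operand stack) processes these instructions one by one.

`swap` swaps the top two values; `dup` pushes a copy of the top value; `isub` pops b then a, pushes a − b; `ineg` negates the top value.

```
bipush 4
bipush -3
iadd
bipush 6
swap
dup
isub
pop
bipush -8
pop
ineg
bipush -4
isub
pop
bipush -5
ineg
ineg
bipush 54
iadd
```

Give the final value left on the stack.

49

bipush 4  -> [4]
bipush -3 -> [4, -3]
iadd      -> [1]
bipush 6  -> [1, 6]
swap      -> [6, 1]
dup       -> [6, 1, 1]
isub      -> [6, 0]
pop       -> [6]
bipush -8 -> [6, -8]
pop       -> [6]
ineg      -> [-6]
bipush -4 -> [-6, -4]
isub      -> [-2]
pop       -> []
bipush -5 -> [-5]
ineg      -> [5]
ineg      -> [-5]
bipush 54 -> [-5, 54]
iadd      -> [49]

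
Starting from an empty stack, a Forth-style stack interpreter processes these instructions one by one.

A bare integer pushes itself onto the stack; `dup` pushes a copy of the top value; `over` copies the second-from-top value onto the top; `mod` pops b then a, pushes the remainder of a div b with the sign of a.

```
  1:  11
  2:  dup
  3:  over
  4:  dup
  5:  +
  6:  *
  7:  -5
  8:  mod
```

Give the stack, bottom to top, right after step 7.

[11, 242, -5]

11   -> [11]
dup  -> [11, 11]
over -> [11, 11, 11]
dup  -> [11, 11, 11, 11]
+    -> [11, 11, 22]
*    -> [11, 242]
-5   -> [11, 242, -5]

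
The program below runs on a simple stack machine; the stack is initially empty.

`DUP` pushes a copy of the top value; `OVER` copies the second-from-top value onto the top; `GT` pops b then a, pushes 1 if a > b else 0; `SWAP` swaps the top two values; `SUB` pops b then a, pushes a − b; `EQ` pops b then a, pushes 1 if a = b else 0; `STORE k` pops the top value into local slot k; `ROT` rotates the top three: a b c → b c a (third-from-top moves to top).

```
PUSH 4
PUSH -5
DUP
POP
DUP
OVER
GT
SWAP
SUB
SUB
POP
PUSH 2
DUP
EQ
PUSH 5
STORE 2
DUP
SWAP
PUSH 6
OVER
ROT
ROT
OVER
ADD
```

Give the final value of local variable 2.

5

PUSH 4  → 4
PUSH -5 → 4 -5
DUP     → 4 -5 -5
POP     → 4 -5
DUP     → 4 -5 -5
OVER    → 4 -5 -5 -5
GT      → 4 -5 0
SWAP    → 4 0 -5
SUB     → 4 5
SUB     → -1
POP     → (empty)
PUSH 2  → 2
DUP     → 2 2
EQ      → 1
PUSH 5  → 1 5
STORE 2 → 1
DUP     → 1 1
SWAP    → 1 1
PUSH 6  → 1 1 6
OVER    → 1 1 6 1
ROT     → 1 6 1 1
ROT     → 1 1 1 6
OVER    → 1 1 1 6 1
ADD     → 1 1 1 7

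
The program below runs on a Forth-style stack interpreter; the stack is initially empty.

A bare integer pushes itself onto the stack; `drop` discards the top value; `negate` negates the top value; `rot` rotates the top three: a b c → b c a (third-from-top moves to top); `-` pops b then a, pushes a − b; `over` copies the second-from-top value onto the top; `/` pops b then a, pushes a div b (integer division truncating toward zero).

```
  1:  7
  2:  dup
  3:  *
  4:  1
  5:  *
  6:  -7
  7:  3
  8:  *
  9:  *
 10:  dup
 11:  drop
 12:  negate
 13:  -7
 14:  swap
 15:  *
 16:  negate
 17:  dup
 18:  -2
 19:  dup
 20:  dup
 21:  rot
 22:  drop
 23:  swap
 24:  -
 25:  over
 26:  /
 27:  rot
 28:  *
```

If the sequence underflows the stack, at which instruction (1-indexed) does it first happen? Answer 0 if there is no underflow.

7       7
dup     7 7
*       49
1       49 1
*       49
-7      49 -7
3       49 -7 3
*       49 -21
*       -1029
dup     -1029 -1029
drop    -1029
negate  1029
-7      1029 -7
swap    -7 1029
*       -7203
negate  7203
dup     7203 7203
-2      7203 7203 -2
dup     7203 7203 -2 -2
dup     7203 7203 -2 -2 -2
rot     7203 7203 -2 -2 -2
drop    7203 7203 -2 -2
swap    7203 7203 -2 -2
-       7203 7203 0
over    7203 7203 0 7203
/       7203 7203 0
rot     7203 0 7203
*       7203 0

0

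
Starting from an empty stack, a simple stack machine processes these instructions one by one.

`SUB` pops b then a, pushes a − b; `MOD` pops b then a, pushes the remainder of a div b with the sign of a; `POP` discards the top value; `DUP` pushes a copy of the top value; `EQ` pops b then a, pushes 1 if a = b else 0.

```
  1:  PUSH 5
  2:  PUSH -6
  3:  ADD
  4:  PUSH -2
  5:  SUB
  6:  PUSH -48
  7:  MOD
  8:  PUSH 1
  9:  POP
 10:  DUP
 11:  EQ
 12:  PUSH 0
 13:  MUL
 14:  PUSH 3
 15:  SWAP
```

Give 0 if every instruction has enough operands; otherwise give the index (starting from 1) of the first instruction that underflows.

PUSH 5   : [5]
PUSH -6  : [5, -6]
ADD      : [-1]
PUSH -2  : [-1, -2]
SUB      : [1]
PUSH -48 : [1, -48]
MOD      : [1]
PUSH 1   : [1, 1]
POP      : [1]
DUP      : [1, 1]
EQ       : [1]
PUSH 0   : [1, 0]
MUL      : [0]
PUSH 3   : [0, 3]
SWAP     : [3, 0]

0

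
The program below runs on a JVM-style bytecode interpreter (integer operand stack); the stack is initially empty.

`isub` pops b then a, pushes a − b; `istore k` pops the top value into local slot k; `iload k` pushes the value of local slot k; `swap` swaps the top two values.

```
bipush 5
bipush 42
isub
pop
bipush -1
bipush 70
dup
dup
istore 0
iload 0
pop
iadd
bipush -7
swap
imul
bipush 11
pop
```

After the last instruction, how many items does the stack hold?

bipush 5  : 5
bipush 42 : 5 42
isub      : -37
pop       : (empty)
bipush -1 : -1
bipush 70 : -1 70
dup       : -1 70 70
dup       : -1 70 70 70
istore 0  : -1 70 70
iload 0   : -1 70 70 70
pop       : -1 70 70
iadd      : -1 140
bipush -7 : -1 140 -7
swap      : -1 -7 140
imul      : -1 -980
bipush 11 : -1 -980 11
pop       : -1 -980

2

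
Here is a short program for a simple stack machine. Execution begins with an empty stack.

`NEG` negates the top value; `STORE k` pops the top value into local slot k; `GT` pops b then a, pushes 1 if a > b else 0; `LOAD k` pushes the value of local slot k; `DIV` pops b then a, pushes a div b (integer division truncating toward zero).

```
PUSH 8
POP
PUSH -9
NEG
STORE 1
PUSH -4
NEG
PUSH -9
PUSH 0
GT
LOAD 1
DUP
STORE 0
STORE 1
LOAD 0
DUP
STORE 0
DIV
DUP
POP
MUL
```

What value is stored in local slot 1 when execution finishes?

PUSH 8   [8]
POP      []
PUSH -9  [-9]
NEG      [9]
STORE 1  []
PUSH -4  [-4]
NEG      [4]
PUSH -9  [4, -9]
PUSH 0   [4, -9, 0]
GT       [4, 0]
LOAD 1   [4, 0, 9]
DUP      [4, 0, 9, 9]
STORE 0  [4, 0, 9]
STORE 1  [4, 0]
LOAD 0   [4, 0, 9]
DUP      [4, 0, 9, 9]
STORE 0  [4, 0, 9]
DIV      [4, 0]
DUP      [4, 0, 0]
POP      [4, 0]
MUL      [0]

9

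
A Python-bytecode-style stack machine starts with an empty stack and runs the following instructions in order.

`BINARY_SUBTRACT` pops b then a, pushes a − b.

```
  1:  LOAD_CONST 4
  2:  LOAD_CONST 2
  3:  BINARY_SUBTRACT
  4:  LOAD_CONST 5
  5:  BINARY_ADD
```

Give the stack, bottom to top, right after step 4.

LOAD_CONST 4    -> [4]
LOAD_CONST 2    -> [4, 2]
BINARY_SUBTRACT -> [2]
LOAD_CONST 5    -> [2, 5]

[2, 5]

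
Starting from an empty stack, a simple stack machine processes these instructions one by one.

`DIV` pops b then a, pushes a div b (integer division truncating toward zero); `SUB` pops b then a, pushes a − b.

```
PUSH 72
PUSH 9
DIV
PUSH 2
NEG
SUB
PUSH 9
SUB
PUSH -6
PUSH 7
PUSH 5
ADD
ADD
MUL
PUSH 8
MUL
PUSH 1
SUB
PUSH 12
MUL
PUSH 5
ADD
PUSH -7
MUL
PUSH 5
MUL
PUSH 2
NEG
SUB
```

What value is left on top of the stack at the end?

PUSH 72 -> 72
PUSH 9  -> 72 9
DIV     -> 8
PUSH 2  -> 8 2
NEG     -> 8 -2
SUB     -> 10
PUSH 9  -> 10 9
SUB     -> 1
PUSH -6 -> 1 -6
PUSH 7  -> 1 -6 7
PUSH 5  -> 1 -6 7 5
ADD     -> 1 -6 12
ADD     -> 1 6
MUL     -> 6
PUSH 8  -> 6 8
MUL     -> 48
PUSH 1  -> 48 1
SUB     -> 47
PUSH 12 -> 47 12
MUL     -> 564
PUSH 5  -> 564 5
ADD     -> 569
PUSH -7 -> 569 -7
MUL     -> -3983
PUSH 5  -> -3983 5
MUL     -> -19915
PUSH 2  -> -19915 2
NEG     -> -19915 -2
SUB     -> -19913

-19913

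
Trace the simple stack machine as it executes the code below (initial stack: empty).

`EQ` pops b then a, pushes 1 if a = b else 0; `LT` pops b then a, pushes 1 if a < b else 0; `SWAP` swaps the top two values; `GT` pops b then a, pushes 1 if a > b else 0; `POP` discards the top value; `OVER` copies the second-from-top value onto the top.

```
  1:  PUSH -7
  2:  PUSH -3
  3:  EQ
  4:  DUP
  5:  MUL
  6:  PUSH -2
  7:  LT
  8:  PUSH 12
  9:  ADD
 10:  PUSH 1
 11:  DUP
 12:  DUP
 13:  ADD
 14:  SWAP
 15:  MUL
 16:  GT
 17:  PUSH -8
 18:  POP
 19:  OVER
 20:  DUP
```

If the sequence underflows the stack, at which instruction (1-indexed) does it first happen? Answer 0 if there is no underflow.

19

PUSH -7 → [-7]
PUSH -3 → [-7, -3]
EQ      → [0]
DUP     → [0, 0]
MUL     → [0]
PUSH -2 → [0, -2]
LT      → [0]
PUSH 12 → [0, 12]
ADD     → [12]
PUSH 1  → [12, 1]
DUP     → [12, 1, 1]
DUP     → [12, 1, 1, 1]
ADD     → [12, 1, 2]
SWAP    → [12, 2, 1]
MUL     → [12, 2]
GT      → [1]
PUSH -8 → [1, -8]
POP     → [1]
OVER  — needs 2 operands, stack has 1 → underflow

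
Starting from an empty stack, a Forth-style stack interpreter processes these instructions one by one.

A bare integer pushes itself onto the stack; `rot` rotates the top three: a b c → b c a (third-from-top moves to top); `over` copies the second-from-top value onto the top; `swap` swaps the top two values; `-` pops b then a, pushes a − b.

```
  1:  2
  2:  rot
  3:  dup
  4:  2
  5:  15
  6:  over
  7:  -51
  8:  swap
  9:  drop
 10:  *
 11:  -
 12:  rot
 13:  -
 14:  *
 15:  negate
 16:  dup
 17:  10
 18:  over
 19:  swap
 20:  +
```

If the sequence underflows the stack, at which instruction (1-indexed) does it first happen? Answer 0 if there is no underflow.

2

2 : 2
rot  — needs 3 operands, stack has 1 → underflow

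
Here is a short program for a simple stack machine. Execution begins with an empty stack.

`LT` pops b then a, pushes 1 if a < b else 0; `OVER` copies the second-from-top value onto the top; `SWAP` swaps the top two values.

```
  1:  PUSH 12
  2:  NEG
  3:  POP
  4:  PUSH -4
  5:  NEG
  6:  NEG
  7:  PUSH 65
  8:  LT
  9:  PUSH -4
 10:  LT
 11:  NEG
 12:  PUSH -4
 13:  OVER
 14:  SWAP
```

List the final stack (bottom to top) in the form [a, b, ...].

[0, 0, -4]

PUSH 12 : 12
NEG     : -12
POP     : (empty)
PUSH -4 : -4
NEG     : 4
NEG     : -4
PUSH 65 : -4 65
LT      : 1
PUSH -4 : 1 -4
LT      : 0
NEG     : 0
PUSH -4 : 0 -4
OVER    : 0 -4 0
SWAP    : 0 0 -4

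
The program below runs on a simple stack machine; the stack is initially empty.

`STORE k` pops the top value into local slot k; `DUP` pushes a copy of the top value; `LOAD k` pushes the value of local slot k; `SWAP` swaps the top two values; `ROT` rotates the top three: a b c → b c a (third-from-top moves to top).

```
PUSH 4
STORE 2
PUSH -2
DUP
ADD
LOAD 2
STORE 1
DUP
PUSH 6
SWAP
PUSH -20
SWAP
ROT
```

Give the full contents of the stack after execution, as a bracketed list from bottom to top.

PUSH 4    [4]
STORE 2   []
PUSH -2   [-2]
DUP       [-2, -2]
ADD       [-4]
LOAD 2    [-4, 4]
STORE 1   [-4]
DUP       [-4, -4]
PUSH 6    [-4, -4, 6]
SWAP      [-4, 6, -4]
PUSH -20  [-4, 6, -4, -20]
SWAP      [-4, 6, -20, -4]
ROT       [-4, -20, -4, 6]

[-4, -20, -4, 6]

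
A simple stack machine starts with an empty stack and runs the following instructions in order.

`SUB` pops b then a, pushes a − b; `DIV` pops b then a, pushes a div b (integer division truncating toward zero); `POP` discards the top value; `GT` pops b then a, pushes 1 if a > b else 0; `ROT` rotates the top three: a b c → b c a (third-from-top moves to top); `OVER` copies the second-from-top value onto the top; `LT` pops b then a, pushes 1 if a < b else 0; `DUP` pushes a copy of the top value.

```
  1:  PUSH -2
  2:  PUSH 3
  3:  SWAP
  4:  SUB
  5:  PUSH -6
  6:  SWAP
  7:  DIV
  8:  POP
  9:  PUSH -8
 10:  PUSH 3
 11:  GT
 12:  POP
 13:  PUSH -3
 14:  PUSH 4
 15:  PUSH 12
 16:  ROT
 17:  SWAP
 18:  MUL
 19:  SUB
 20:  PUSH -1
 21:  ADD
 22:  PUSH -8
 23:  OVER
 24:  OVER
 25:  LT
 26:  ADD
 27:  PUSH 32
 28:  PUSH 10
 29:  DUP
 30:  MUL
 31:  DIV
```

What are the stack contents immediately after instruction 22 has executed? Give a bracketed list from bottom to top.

[39, -8]

PUSH -2 : -2
PUSH 3  : -2 3
SWAP    : 3 -2
SUB     : 5
PUSH -6 : 5 -6
SWAP    : -6 5
DIV     : -1
POP     : (empty)
PUSH -8 : -8
PUSH 3  : -8 3
GT      : 0
POP     : (empty)
PUSH -3 : -3
PUSH 4  : -3 4
PUSH 12 : -3 4 12
ROT     : 4 12 -3
SWAP    : 4 -3 12
MUL     : 4 -36
SUB     : 40
PUSH -1 : 40 -1
ADD     : 39
PUSH -8 : 39 -8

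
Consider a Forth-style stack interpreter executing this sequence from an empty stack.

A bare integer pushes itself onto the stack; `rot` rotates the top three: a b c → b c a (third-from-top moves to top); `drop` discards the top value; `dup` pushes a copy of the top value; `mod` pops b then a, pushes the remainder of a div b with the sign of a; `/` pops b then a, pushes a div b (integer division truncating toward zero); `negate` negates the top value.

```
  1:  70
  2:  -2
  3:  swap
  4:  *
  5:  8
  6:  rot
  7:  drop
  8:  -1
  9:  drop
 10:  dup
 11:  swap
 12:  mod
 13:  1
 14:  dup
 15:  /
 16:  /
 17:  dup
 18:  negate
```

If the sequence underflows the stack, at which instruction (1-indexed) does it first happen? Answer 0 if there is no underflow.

70   : 70
-2   : 70 -2
swap : -2 70
*    : -140
8    : -140 8
rot  — needs 3 operands, stack has 2 → underflow

6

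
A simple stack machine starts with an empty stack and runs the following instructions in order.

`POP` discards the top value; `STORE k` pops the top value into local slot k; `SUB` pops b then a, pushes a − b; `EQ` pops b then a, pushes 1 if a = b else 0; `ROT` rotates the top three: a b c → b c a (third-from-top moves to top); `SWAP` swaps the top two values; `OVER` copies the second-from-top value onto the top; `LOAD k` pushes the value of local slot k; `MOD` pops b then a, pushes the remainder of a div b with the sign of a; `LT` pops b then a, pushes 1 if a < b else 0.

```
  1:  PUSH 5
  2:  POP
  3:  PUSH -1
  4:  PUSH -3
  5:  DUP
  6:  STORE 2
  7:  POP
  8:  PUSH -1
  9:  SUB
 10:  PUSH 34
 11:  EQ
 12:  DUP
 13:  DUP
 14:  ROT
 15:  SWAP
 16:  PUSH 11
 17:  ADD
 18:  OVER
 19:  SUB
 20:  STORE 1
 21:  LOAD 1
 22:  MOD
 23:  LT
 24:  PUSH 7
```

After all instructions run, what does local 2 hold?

PUSH 5  -> 5
POP     -> (empty)
PUSH -1 -> -1
PUSH -3 -> -1 -3
DUP     -> -1 -3 -3
STORE 2 -> -1 -3
POP     -> -1
PUSH -1 -> -1 -1
SUB     -> 0
PUSH 34 -> 0 34
EQ      -> 0
DUP     -> 0 0
DUP     -> 0 0 0
ROT     -> 0 0 0
SWAP    -> 0 0 0
PUSH 11 -> 0 0 0 11
ADD     -> 0 0 11
OVER    -> 0 0 11 0
SUB     -> 0 0 11
STORE 1 -> 0 0
LOAD 1  -> 0 0 11
MOD     -> 0 0
LT      -> 0
PUSH 7  -> 0 7

-3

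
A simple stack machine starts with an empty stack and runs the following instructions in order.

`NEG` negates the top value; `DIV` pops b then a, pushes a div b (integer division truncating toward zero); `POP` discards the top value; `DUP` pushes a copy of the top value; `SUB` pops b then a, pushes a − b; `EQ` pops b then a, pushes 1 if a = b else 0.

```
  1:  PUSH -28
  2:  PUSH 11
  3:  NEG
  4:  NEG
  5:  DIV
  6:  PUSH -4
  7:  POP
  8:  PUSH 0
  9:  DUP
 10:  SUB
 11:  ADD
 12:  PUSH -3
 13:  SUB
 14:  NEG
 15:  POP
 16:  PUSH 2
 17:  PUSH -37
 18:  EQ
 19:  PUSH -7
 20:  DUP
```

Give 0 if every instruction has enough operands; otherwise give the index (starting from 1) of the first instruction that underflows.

0

PUSH -28  [-28]
PUSH 11   [-28, 11]
NEG       [-28, -11]
NEG       [-28, 11]
DIV       [-2]
PUSH -4   [-2, -4]
POP       [-2]
PUSH 0    [-2, 0]
DUP       [-2, 0, 0]
SUB       [-2, 0]
ADD       [-2]
PUSH -3   [-2, -3]
SUB       [1]
NEG       [-1]
POP       []
PUSH 2    [2]
PUSH -37  [2, -37]
EQ        [0]
PUSH -7   [0, -7]
DUP       [0, -7, -7]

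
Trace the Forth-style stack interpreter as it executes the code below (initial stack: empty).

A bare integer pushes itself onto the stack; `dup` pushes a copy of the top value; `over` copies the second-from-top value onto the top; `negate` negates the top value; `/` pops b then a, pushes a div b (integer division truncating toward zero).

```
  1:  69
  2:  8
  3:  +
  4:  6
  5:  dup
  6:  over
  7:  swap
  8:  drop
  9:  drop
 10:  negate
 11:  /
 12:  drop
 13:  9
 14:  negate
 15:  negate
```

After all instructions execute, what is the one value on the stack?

69     → [69]
8      → [69, 8]
+      → [77]
6      → [77, 6]
dup    → [77, 6, 6]
over   → [77, 6, 6, 6]
swap   → [77, 6, 6, 6]
drop   → [77, 6, 6]
drop   → [77, 6]
negate → [77, -6]
/      → [-12]
drop   → []
9      → [9]
negate → [-9]
negate → [9]

9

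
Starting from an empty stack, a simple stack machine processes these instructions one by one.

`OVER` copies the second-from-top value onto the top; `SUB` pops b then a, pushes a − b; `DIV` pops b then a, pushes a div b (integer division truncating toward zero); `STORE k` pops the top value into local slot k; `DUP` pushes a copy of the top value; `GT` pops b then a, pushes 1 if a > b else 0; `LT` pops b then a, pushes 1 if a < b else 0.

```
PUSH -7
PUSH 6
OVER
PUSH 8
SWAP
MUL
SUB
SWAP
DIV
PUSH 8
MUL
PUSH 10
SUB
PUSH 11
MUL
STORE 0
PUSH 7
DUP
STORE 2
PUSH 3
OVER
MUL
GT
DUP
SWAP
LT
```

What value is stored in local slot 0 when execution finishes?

-814

PUSH -7 : [-7]
PUSH 6  : [-7, 6]
OVER    : [-7, 6, -7]
PUSH 8  : [-7, 6, -7, 8]
SWAP    : [-7, 6, 8, -7]
MUL     : [-7, 6, -56]
SUB     : [-7, 62]
SWAP    : [62, -7]
DIV     : [-8]
PUSH 8  : [-8, 8]
MUL     : [-64]
PUSH 10 : [-64, 10]
SUB     : [-74]
PUSH 11 : [-74, 11]
MUL     : [-814]
STORE 0 : []
PUSH 7  : [7]
DUP     : [7, 7]
STORE 2 : [7]
PUSH 3  : [7, 3]
OVER    : [7, 3, 7]
MUL     : [7, 21]
GT      : [0]
DUP     : [0, 0]
SWAP    : [0, 0]
LT      : [0]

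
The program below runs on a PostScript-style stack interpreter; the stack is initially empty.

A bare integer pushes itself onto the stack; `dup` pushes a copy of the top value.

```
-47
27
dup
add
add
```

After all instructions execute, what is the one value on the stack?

-47 → -47
27  → -47 27
dup → -47 27 27
add → -47 54
add → 7

7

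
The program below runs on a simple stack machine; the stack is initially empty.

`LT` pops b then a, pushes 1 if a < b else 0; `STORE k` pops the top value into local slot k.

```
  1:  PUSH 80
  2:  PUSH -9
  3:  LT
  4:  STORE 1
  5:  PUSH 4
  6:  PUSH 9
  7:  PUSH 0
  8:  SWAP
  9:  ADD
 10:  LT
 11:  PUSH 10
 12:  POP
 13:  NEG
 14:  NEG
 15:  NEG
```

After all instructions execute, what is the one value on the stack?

PUSH 80 → 80
PUSH -9 → 80 -9
LT      → 0
STORE 1 → (empty)
PUSH 4  → 4
PUSH 9  → 4 9
PUSH 0  → 4 9 0
SWAP    → 4 0 9
ADD     → 4 9
LT      → 1
PUSH 10 → 1 10
POP     → 1
NEG     → -1
NEG     → 1
NEG     → -1

-1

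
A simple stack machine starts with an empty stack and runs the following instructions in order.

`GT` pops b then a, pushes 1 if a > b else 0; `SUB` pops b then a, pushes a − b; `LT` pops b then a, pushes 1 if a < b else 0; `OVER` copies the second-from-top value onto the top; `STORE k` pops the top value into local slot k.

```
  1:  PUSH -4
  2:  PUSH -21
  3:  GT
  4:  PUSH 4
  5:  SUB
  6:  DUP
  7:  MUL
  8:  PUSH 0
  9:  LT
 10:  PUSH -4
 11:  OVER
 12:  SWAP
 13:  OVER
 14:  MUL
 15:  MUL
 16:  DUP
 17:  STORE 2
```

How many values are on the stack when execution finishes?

2

PUSH -4  -> [-4]
PUSH -21 -> [-4, -21]
GT       -> [1]
PUSH 4   -> [1, 4]
SUB      -> [-3]
DUP      -> [-3, -3]
MUL      -> [9]
PUSH 0   -> [9, 0]
LT       -> [0]
PUSH -4  -> [0, -4]
OVER     -> [0, -4, 0]
SWAP     -> [0, 0, -4]
OVER     -> [0, 0, -4, 0]
MUL      -> [0, 0, 0]
MUL      -> [0, 0]
DUP      -> [0, 0, 0]
STORE 2  -> [0, 0]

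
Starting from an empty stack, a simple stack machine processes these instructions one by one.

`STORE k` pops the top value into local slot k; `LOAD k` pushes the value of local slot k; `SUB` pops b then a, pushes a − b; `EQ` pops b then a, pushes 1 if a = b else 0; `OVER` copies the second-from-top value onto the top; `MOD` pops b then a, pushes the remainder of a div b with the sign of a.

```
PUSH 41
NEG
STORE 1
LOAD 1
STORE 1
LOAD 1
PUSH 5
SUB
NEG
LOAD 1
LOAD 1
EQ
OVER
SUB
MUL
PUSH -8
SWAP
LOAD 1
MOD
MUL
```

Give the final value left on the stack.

160

PUSH 41 → 41
NEG     → -41
STORE 1 → (empty)
LOAD 1  → -41
STORE 1 → (empty)
LOAD 1  → -41
PUSH 5  → -41 5
SUB     → -46
NEG     → 46
LOAD 1  → 46 -41
LOAD 1  → 46 -41 -41
EQ      → 46 1
OVER    → 46 1 46
SUB     → 46 -45
MUL     → -2070
PUSH -8 → -2070 -8
SWAP    → -8 -2070
LOAD 1  → -8 -2070 -41
MOD     → -8 -20
MUL     → 160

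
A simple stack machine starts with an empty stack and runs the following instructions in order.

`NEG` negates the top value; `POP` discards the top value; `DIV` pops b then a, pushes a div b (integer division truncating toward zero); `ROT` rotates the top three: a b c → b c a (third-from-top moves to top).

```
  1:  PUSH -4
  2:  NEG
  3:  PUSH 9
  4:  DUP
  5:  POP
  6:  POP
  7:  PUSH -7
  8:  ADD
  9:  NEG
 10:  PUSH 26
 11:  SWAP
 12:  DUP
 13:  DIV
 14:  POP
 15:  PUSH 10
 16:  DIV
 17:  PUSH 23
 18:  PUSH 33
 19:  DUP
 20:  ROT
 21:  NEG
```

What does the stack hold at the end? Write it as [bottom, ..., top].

PUSH -4 → -4
NEG     → 4
PUSH 9  → 4 9
DUP     → 4 9 9
POP     → 4 9
POP     → 4
PUSH -7 → 4 -7
ADD     → -3
NEG     → 3
PUSH 26 → 3 26
SWAP    → 26 3
DUP     → 26 3 3
DIV     → 26 1
POP     → 26
PUSH 10 → 26 10
DIV     → 2
PUSH 23 → 2 23
PUSH 33 → 2 23 33
DUP     → 2 23 33 33
ROT     → 2 33 33 23
NEG     → 2 33 33 -23

[2, 33, 33, -23]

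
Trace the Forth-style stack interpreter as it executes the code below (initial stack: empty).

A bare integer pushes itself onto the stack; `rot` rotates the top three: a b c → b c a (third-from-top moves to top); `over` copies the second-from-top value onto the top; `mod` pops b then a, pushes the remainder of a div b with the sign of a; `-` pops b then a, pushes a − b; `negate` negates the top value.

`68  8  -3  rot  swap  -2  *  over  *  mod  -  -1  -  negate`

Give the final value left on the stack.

59

68     → [68]
8      → [68, 8]
-3     → [68, 8, -3]
rot    → [8, -3, 68]
swap   → [8, 68, -3]
-2     → [8, 68, -3, -2]
*      → [8, 68, 6]
over   → [8, 68, 6, 68]
*      → [8, 68, 408]
mod    → [8, 68]
-      → [-60]
-1     → [-60, -1]
-      → [-59]
negate → [59]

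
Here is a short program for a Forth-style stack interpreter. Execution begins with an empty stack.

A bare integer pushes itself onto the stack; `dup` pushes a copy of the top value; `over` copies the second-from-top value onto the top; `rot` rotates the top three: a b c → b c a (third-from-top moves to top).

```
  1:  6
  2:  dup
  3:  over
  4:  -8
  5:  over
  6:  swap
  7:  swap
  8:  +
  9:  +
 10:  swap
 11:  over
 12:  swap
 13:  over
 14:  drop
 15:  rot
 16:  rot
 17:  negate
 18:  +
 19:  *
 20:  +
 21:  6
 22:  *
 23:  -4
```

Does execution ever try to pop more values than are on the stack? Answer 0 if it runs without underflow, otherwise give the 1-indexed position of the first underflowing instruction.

6      -> [6]
dup    -> [6, 6]
over   -> [6, 6, 6]
-8     -> [6, 6, 6, -8]
over   -> [6, 6, 6, -8, 6]
swap   -> [6, 6, 6, 6, -8]
swap   -> [6, 6, 6, -8, 6]
+      -> [6, 6, 6, -2]
+      -> [6, 6, 4]
swap   -> [6, 4, 6]
over   -> [6, 4, 6, 4]
swap   -> [6, 4, 4, 6]
over   -> [6, 4, 4, 6, 4]
drop   -> [6, 4, 4, 6]
rot    -> [6, 4, 6, 4]
rot    -> [6, 6, 4, 4]
negate -> [6, 6, 4, -4]
+      -> [6, 6, 0]
*      -> [6, 0]
+      -> [6]
6      -> [6, 6]
*      -> [36]
-4     -> [36, -4]

0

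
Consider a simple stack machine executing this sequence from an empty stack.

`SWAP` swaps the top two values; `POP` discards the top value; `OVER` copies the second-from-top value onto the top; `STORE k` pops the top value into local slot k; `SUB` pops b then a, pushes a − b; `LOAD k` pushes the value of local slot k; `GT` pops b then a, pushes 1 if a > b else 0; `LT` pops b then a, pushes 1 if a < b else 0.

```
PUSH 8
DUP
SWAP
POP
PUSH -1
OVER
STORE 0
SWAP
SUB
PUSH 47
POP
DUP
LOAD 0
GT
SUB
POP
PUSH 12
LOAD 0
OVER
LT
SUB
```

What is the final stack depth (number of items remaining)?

PUSH 8   8
DUP      8 8
SWAP     8 8
POP      8
PUSH -1  8 -1
OVER     8 -1 8
STORE 0  8 -1
SWAP     -1 8
SUB      -9
PUSH 47  -9 47
POP      -9
DUP      -9 -9
LOAD 0   -9 -9 8
GT       -9 0
SUB      -9
POP      (empty)
PUSH 12  12
LOAD 0   12 8
OVER     12 8 12
LT       12 1
SUB      11

1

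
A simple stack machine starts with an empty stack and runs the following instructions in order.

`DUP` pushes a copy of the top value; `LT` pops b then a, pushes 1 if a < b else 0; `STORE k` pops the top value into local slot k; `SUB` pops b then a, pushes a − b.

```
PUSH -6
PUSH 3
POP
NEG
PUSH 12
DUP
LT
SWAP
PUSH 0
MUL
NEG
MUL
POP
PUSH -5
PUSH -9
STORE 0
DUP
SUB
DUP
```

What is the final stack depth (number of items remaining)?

2

PUSH -6  -6
PUSH 3   -6 3
POP      -6
NEG      6
PUSH 12  6 12
DUP      6 12 12
LT       6 0
SWAP     0 6
PUSH 0   0 6 0
MUL      0 0
NEG      0 0
MUL      0
POP      (empty)
PUSH -5  -5
PUSH -9  -5 -9
STORE 0  -5
DUP      -5 -5
SUB      0
DUP      0 0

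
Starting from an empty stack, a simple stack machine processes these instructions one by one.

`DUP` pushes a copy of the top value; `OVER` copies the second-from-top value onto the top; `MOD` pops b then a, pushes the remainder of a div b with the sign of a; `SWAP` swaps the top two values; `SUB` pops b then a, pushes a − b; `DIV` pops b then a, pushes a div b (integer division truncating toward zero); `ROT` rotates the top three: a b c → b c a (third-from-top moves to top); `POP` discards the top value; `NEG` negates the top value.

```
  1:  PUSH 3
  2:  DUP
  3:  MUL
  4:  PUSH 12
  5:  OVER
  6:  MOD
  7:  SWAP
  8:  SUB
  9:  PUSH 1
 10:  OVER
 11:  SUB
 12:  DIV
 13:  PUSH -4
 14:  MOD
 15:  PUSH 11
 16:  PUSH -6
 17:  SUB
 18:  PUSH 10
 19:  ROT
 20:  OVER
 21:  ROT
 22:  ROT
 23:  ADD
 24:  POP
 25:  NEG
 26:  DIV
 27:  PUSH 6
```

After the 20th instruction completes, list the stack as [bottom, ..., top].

[17, 10, 0, 10]

PUSH 3  -> 3
DUP     -> 3 3
MUL     -> 9
PUSH 12 -> 9 12
OVER    -> 9 12 9
MOD     -> 9 3
SWAP    -> 3 9
SUB     -> -6
PUSH 1  -> -6 1
OVER    -> -6 1 -6
SUB     -> -6 7
DIV     -> 0
PUSH -4 -> 0 -4
MOD     -> 0
PUSH 11 -> 0 11
PUSH -6 -> 0 11 -6
SUB     -> 0 17
PUSH 10 -> 0 17 10
ROT     -> 17 10 0
OVER    -> 17 10 0 10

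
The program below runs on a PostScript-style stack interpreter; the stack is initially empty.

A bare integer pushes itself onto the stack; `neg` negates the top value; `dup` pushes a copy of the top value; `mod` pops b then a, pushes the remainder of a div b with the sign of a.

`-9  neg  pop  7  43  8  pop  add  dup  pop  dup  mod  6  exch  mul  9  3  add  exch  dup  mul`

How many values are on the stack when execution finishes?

-9   → -9
neg  → 9
pop  → (empty)
7    → 7
43   → 7 43
8    → 7 43 8
pop  → 7 43
add  → 50
dup  → 50 50
pop  → 50
dup  → 50 50
mod  → 0
6    → 0 6
exch → 6 0
mul  → 0
9    → 0 9
3    → 0 9 3
add  → 0 12
exch → 12 0
dup  → 12 0 0
mul  → 12 0

2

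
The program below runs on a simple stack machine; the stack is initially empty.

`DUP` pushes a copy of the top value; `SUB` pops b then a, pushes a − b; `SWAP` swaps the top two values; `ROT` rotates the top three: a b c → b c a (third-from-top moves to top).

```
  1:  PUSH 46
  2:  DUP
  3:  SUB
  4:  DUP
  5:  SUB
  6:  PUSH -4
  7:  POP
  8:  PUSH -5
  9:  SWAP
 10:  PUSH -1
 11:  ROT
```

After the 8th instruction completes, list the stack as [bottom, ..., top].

PUSH 46 -> 46
DUP     -> 46 46
SUB     -> 0
DUP     -> 0 0
SUB     -> 0
PUSH -4 -> 0 -4
POP     -> 0
PUSH -5 -> 0 -5

[0, -5]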